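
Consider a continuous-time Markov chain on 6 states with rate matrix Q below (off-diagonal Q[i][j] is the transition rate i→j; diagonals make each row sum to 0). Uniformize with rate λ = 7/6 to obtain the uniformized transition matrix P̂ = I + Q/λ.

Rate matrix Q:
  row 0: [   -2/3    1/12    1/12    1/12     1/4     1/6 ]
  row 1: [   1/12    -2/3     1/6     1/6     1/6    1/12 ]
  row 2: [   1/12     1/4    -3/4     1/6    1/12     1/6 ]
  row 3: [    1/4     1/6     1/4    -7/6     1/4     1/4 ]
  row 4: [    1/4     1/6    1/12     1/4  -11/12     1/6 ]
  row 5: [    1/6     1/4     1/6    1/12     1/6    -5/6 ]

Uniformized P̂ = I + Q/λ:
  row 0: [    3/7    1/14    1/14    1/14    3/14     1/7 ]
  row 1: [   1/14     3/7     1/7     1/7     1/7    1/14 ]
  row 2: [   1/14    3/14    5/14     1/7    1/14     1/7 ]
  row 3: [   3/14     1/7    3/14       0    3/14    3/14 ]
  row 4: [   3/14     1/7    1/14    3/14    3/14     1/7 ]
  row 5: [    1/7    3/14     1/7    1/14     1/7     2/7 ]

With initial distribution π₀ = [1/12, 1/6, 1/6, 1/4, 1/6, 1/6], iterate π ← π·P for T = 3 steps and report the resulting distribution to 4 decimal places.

π = [0.1880, 0.2143, 0.1616, 0.1133, 0.1641, 0.1586]

t=0: π = [0.0833, 0.1667, 0.1667, 0.2500, 0.1667, 0.1667]
t=1: π = [0.1726, 0.2083, 0.1786, 0.1012, 0.1667, 0.1726]
t=2: π = [0.1837, 0.2151, 0.1641, 0.1156, 0.1616, 0.1599]
t=3: π = [0.1880, 0.2143, 0.1616, 0.1133, 0.1641, 0.1586]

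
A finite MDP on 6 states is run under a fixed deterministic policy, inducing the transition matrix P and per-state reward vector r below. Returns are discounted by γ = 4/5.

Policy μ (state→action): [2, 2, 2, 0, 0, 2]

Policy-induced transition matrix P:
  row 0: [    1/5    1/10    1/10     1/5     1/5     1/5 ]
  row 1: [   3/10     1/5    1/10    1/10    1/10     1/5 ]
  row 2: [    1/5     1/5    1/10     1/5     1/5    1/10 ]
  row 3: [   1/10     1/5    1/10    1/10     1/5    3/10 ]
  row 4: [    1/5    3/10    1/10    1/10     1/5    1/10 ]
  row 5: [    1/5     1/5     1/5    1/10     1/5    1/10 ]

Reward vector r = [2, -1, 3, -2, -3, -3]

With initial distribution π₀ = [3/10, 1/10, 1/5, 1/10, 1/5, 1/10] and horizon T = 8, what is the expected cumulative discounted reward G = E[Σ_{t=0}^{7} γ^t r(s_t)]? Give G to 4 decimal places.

G = -2.4038

t=0: π = [0.3000, 0.1000, 0.2000, 0.1000, 0.2000, 0.1000], E[r] = 0.0000, γ^t·E[r] = 0.000000, running G = 0.000000
t=1: π = [0.2000, 0.1900, 0.1100, 0.1500, 0.1900, 0.1600], E[r] = -0.8100, γ^t·E[r] = -0.648000, running G = -0.648000
t=2: π = [0.2040, 0.1990, 0.1160, 0.1310, 0.1810, 0.1690], E[r] = -0.7550, γ^t·E[r] = -0.483200, running G = -1.131200
t=3: π = [0.2068, 0.1977, 0.1169, 0.1320, 0.1801, 0.1665], E[r] = -0.7372, γ^t·E[r] = -0.377446, running G = -1.508646
t=4: π = [0.2066, 0.1973, 0.1167, 0.1324, 0.1802, 0.1669], E[r] = -0.7402, γ^t·E[r] = -0.303194, running G = -1.811841
t=5: π = [0.2065, 0.1974, 0.1167, 0.1323, 0.1803, 0.1669], E[r] = -0.7404, γ^t·E[r] = -0.242600, running G = -2.054440
t=6: π = [0.2065, 0.1974, 0.1167, 0.1323, 0.1803, 0.1669], E[r] = -0.7403, γ^t·E[r] = -0.194062, running G = -2.248502
t=7: π = [0.2065, 0.1974, 0.1167, 0.1323, 0.1803, 0.1669], E[r] = -0.7403, γ^t·E[r] = -0.155250, running G = -2.403752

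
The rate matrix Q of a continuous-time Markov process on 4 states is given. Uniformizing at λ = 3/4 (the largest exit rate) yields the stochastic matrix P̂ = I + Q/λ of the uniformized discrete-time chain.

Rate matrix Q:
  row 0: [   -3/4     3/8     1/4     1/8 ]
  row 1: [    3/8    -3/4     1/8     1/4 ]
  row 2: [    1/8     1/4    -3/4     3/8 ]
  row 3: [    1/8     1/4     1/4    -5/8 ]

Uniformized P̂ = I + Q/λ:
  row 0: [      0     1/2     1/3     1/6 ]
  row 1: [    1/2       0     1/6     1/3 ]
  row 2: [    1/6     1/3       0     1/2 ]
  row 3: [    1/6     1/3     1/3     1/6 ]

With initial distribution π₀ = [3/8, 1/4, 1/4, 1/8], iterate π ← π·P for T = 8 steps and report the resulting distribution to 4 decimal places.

t=0: π = [0.3750, 0.2500, 0.2500, 0.1250]
t=1: π = [0.1875, 0.3125, 0.2083, 0.2917]
t=2: π = [0.2396, 0.2604, 0.2118, 0.2882]
t=3: π = [0.2135, 0.2865, 0.2193, 0.2807]
t=4: π = [0.2266, 0.2734, 0.2125, 0.2875]
t=5: π = [0.2201, 0.2799, 0.2169, 0.2831]
t=6: π = [0.2233, 0.2767, 0.2144, 0.2856]
t=7: π = [0.2217, 0.2783, 0.2158, 0.2842]
t=8: π = [0.2225, 0.2775, 0.2150, 0.2850]

π = [0.2225, 0.2775, 0.2150, 0.2850]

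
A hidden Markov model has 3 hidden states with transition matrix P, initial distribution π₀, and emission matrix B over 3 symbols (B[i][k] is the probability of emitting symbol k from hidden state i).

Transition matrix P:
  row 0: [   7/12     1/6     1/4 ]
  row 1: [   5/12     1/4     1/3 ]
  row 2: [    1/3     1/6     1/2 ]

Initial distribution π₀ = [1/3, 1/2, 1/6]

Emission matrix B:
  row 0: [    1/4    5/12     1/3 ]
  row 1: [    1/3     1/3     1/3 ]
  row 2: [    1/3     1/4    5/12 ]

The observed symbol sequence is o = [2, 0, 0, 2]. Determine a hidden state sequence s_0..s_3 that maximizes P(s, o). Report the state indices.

t=0: δ = [1.111e-01, 1.667e-01, 6.944e-02]  (obs o_0=2)
t=1: δ = [1.736e-02, 1.389e-02, 1.852e-02]  ψ = [1, 1, 1]  (obs o_1=0)
t=2: δ = [2.532e-03, 1.157e-03, 3.086e-03]  ψ = [0, 1, 2]  (obs o_2=0)
t=3: δ = [4.923e-04, 1.715e-04, 6.430e-04]  ψ = [0, 2, 2]  (obs o_3=2)
backtrack: best end state = 2; path = [1, 2, 2, 2]

path = [1, 2, 2, 2]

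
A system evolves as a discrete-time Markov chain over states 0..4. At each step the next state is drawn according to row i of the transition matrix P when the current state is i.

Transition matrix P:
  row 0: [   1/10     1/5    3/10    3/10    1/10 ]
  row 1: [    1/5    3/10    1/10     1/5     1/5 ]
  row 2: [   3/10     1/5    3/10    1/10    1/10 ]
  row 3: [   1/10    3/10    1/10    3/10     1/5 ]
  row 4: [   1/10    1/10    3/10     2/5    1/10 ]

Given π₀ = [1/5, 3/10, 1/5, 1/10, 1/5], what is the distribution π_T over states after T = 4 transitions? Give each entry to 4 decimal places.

π = [0.1641, 0.2336, 0.2033, 0.2507, 0.1484]

t=0: π = [0.2000, 0.3000, 0.2000, 0.1000, 0.2000]
t=1: π = [0.1700, 0.2200, 0.2200, 0.2500, 0.1400]
t=2: π = [0.1660, 0.2330, 0.2060, 0.2480, 0.1470]
t=3: π = [0.1645, 0.2334, 0.2038, 0.2502, 0.1481]
t=4: π = [0.1641, 0.2336, 0.2033, 0.2507, 0.1484]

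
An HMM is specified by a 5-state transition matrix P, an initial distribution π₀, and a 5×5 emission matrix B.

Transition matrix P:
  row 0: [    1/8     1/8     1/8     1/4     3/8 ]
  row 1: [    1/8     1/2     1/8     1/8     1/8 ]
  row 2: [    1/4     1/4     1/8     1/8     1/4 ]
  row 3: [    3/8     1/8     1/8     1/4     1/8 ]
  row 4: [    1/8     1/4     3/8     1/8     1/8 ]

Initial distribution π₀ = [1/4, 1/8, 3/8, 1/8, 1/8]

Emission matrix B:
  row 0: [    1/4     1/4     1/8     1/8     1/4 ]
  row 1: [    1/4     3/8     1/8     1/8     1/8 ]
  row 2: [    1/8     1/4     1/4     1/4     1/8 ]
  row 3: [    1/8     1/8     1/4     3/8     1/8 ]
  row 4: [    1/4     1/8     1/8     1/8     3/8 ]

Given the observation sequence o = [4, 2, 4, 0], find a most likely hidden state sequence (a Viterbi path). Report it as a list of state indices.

t=0: δ = [6.250e-02, 1.562e-02, 4.688e-02, 1.562e-02, 4.688e-02]  (obs o_0=4)
t=1: δ = [1.465e-03, 1.465e-03, 4.395e-03, 3.906e-03, 2.930e-03]  ψ = [2, 2, 4, 0, 0]  (obs o_1=2)
t=2: δ = [3.662e-04, 1.373e-04, 1.373e-04, 1.221e-04, 4.120e-04]  ψ = [3, 2, 4, 3, 2]  (obs o_2=4)
t=3: δ = [1.287e-05, 2.575e-05, 1.931e-05, 1.144e-05, 3.433e-05]  ψ = [4, 4, 4, 0, 0]  (obs o_3=0)
backtrack: best end state = 4; path = [0, 3, 0, 4]

path = [0, 3, 0, 4]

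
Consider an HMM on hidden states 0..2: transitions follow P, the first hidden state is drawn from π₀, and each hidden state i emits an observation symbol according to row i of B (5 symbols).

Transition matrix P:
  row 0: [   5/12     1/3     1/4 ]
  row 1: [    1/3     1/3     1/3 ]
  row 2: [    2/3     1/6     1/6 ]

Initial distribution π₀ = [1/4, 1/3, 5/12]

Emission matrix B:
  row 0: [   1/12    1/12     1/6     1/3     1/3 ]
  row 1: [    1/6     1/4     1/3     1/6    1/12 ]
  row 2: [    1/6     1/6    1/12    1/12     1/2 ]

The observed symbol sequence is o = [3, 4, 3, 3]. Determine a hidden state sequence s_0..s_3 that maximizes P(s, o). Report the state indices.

path = [0, 2, 0, 0]

t=0: δ = [8.333e-02, 5.556e-02, 3.472e-02]  (obs o_0=3)
t=1: δ = [1.157e-02, 2.315e-03, 1.042e-02]  ψ = [0, 0, 0]  (obs o_1=4)
t=2: δ = [2.315e-03, 6.430e-04, 2.411e-04]  ψ = [2, 0, 0]  (obs o_2=3)
t=3: δ = [3.215e-04, 1.286e-04, 4.823e-05]  ψ = [0, 0, 0]  (obs o_3=3)
backtrack: best end state = 0; path = [0, 2, 0, 0]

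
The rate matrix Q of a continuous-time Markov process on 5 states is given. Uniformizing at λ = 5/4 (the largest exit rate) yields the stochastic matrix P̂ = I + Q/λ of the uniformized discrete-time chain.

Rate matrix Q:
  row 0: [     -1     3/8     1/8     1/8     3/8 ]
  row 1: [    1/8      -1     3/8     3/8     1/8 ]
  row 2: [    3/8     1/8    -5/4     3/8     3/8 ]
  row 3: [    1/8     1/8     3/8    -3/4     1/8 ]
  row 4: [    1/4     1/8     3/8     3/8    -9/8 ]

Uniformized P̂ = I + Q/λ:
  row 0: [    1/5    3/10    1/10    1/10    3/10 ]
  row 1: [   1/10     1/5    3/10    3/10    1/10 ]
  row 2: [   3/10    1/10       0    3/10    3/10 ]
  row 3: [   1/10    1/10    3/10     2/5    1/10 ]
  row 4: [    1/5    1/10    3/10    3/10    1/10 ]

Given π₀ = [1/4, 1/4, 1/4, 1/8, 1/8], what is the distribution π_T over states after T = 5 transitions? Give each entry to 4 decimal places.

π = [0.1760, 0.1502, 0.2036, 0.2943, 0.1760]

t=0: π = [0.2500, 0.2500, 0.2500, 0.1250, 0.1250]
t=1: π = [0.1875, 0.1750, 0.1750, 0.2625, 0.2000]
t=2: π = [0.1738, 0.1550, 0.2100, 0.2888, 0.1725]
t=3: π = [0.1766, 0.1503, 0.2023, 0.2941, 0.1768]
t=4: π = [0.1758, 0.1504, 0.2040, 0.2941, 0.1758]
t=5: π = [0.1760, 0.1502, 0.2036, 0.2943, 0.1760]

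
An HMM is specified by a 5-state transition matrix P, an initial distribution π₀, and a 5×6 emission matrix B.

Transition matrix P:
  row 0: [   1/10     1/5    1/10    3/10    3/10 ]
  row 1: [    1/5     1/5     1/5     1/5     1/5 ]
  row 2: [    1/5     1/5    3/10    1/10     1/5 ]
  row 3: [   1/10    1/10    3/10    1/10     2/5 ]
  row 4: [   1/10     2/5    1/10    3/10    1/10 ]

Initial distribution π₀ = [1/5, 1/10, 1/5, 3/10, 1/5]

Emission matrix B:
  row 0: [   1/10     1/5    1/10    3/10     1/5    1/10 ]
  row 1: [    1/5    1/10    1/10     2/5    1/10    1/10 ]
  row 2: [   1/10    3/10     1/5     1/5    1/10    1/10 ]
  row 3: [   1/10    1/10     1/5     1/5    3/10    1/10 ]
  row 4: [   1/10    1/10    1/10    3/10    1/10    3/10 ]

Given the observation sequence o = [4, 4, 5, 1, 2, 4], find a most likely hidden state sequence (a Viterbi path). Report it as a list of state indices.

path = [0, 3, 4, 3, 4, 3]

t=0: δ = [4.000e-02, 1.000e-02, 2.000e-02, 9.000e-02, 2.000e-02]  (obs o_0=4)
t=1: δ = [1.800e-03, 9.000e-04, 2.700e-03, 3.600e-03, 3.600e-03]  ψ = [3, 3, 3, 0, 3]  (obs o_1=4)
t=2: δ = [5.400e-05, 1.440e-04, 1.080e-04, 1.080e-04, 4.320e-04]  ψ = [2, 4, 3, 4, 3]  (obs o_2=5)
t=3: δ = [8.640e-06, 1.728e-05, 1.296e-05, 1.296e-05, 4.320e-06]  ψ = [4, 4, 4, 4, 3]  (obs o_3=1)
t=4: δ = [3.456e-07, 3.456e-07, 7.776e-07, 6.912e-07, 5.184e-07]  ψ = [1, 1, 2, 1, 3]  (obs o_4=2)
t=5: δ = [3.110e-08, 2.074e-08, 2.333e-08, 4.666e-08, 2.765e-08]  ψ = [2, 4, 2, 4, 3]  (obs o_5=4)
backtrack: best end state = 3; path = [0, 3, 4, 3, 4, 3]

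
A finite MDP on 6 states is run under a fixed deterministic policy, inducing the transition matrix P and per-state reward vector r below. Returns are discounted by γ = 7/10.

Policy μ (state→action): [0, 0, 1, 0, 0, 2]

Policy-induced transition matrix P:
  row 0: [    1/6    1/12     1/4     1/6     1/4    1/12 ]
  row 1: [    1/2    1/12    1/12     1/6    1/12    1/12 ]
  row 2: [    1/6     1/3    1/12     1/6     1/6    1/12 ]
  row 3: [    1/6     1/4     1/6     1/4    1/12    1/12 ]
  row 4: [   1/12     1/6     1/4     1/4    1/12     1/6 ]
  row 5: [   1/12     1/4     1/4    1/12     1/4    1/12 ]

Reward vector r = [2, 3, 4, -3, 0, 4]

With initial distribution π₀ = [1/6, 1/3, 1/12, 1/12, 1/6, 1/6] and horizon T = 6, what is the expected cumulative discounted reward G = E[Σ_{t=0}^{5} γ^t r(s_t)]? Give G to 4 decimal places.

G = 5.0209

t=0: π = [0.1667, 0.3333, 0.0833, 0.0833, 0.1667, 0.1667], E[r] = 2.0833, γ^t·E[r] = 2.083333, running G = 2.083333
t=1: π = [0.2500, 0.1597, 0.1736, 0.1736, 0.1458, 0.0972], E[r] = 1.5417, γ^t·E[r] = 1.079167, running G = 3.162500
t=2: π = [0.1997, 0.1840, 0.1800, 0.1852, 0.1557, 0.0955], E[r] = 1.4977, γ^t·E[r] = 0.733866, running G = 3.896366
t=3: π = [0.2071, 0.1881, 0.1739, 0.1871, 0.1475, 0.0963], E[r] = 1.4979, γ^t·E[r] = 0.513772, running G = 4.410138
t=4: π = [0.2090, 0.1863, 0.1741, 0.1865, 0.1484, 0.0956], E[r] = 1.4963, γ^t·E[r] = 0.359269, running G = 4.769407
t=5: π = [0.2084, 0.1862, 0.1744, 0.1866, 0.1486, 0.0957], E[r] = 1.4961, γ^t·E[r] = 0.251457, running G = 5.020864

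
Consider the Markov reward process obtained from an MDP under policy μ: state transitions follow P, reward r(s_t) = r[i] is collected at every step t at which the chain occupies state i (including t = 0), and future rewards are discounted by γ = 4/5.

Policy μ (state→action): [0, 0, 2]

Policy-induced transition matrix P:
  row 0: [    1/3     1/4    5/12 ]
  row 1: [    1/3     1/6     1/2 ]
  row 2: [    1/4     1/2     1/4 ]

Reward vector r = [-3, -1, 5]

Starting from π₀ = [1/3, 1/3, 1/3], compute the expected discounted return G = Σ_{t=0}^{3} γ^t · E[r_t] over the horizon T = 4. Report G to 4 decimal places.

t=0: π = [0.3333, 0.3333, 0.3333], E[r] = 0.3333, γ^t·E[r] = 0.333333, running G = 0.333333
t=1: π = [0.3056, 0.3056, 0.3889], E[r] = 0.7222, γ^t·E[r] = 0.577778, running G = 0.911111
t=2: π = [0.3009, 0.3218, 0.3773], E[r] = 0.6620, γ^t·E[r] = 0.423704, running G = 1.334815
t=3: π = [0.3019, 0.3175, 0.3806], E[r] = 0.6798, γ^t·E[r] = 0.348049, running G = 1.682864

G = 1.6829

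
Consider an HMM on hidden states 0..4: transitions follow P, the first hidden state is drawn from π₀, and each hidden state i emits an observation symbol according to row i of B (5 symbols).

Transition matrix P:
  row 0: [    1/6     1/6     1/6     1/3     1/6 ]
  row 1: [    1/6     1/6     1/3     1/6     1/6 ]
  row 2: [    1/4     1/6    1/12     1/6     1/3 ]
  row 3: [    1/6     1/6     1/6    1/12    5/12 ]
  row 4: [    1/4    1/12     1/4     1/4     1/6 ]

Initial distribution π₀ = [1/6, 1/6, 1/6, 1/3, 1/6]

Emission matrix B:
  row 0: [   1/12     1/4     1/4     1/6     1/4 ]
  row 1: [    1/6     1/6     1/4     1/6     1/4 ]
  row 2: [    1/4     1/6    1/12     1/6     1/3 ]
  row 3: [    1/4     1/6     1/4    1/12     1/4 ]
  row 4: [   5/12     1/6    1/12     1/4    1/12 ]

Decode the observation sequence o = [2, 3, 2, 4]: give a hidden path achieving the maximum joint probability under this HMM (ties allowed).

t=0: δ = [4.167e-02, 4.167e-02, 1.389e-02, 8.333e-02, 1.389e-02]  (obs o_0=2)
t=1: δ = [2.315e-03, 2.315e-03, 2.315e-03, 1.157e-03, 8.681e-03]  ψ = [3, 3, 1, 0, 3]  (obs o_1=3)
t=2: δ = [5.425e-04, 1.808e-04, 1.808e-04, 5.425e-04, 1.206e-04]  ψ = [4, 4, 4, 4, 4]  (obs o_2=2)
t=3: δ = [2.261e-05, 2.261e-05, 3.014e-05, 4.521e-05, 1.884e-05]  ψ = [0, 0, 0, 0, 3]  (obs o_3=4)
backtrack: best end state = 3; path = [3, 4, 0, 3]

path = [3, 4, 0, 3]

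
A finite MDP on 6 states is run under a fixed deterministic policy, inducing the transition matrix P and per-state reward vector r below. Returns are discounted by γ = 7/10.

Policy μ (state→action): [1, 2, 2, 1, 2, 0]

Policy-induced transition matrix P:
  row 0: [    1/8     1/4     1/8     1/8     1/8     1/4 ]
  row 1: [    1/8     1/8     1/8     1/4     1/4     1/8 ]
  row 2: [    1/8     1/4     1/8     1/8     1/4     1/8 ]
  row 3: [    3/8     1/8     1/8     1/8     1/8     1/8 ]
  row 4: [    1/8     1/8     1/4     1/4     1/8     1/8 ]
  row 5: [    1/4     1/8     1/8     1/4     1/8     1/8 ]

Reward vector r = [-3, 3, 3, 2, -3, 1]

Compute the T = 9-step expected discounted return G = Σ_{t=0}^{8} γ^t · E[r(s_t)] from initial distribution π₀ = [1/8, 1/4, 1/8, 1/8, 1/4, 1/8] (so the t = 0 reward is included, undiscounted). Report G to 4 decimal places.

G = 1.2767

t=0: π = [0.1250, 0.2500, 0.1250, 0.1250, 0.2500, 0.1250], E[r] = 0.3750, γ^t·E[r] = 0.375000, running G = 0.375000
t=1: π = [0.1719, 0.1563, 0.1563, 0.2031, 0.1719, 0.1406], E[r] = 0.4531, γ^t·E[r] = 0.317188, running G = 0.692188
t=2: π = [0.1934, 0.1660, 0.1465, 0.1836, 0.1641, 0.1465], E[r] = 0.3789, γ^t·E[r] = 0.185664, running G = 0.877852
t=3: π = [0.1892, 0.1675, 0.1455, 0.1846, 0.1641, 0.1492], E[r] = 0.3975, γ^t·E[r] = 0.136329, running G = 1.014181
t=4: π = [0.1898, 0.1668, 0.1455, 0.1851, 0.1641, 0.1487], E[r] = 0.3941, γ^t·E[r] = 0.094632, running G = 1.108812
t=5: π = [0.1899, 0.1669, 0.1455, 0.1850, 0.1640, 0.1487], E[r] = 0.3942, γ^t·E[r] = 0.066256, running G = 1.175069
t=6: π = [0.1898, 0.1669, 0.1455, 0.1850, 0.1641, 0.1487], E[r] = 0.3943, γ^t·E[r] = 0.046387, running G = 1.221456
t=7: π = [0.1898, 0.1669, 0.1455, 0.1850, 0.1641, 0.1487], E[r] = 0.3943, γ^t·E[r] = 0.032470, running G = 1.253926
t=8: π = [0.1898, 0.1669, 0.1455, 0.1850, 0.1641, 0.1487], E[r] = 0.3943, γ^t·E[r] = 0.022729, running G = 1.276655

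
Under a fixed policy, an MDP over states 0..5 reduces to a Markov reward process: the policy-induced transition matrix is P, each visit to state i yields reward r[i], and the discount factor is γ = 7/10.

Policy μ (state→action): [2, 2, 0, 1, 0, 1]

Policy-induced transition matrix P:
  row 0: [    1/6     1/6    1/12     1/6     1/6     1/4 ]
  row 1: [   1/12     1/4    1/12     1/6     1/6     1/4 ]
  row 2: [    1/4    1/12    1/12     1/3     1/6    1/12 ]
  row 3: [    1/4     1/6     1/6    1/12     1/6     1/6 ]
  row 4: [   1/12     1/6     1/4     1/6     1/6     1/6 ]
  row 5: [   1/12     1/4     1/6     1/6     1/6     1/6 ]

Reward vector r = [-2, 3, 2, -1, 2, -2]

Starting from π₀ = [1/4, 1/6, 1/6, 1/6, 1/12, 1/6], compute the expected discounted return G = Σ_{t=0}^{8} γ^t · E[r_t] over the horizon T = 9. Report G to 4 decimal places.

G = 0.6795

t=0: π = [0.2500, 0.1667, 0.1667, 0.1667, 0.0833, 0.1667], E[r] = 0.0000, γ^t·E[r] = 0.000000, running G = 0.000000
t=1: π = [0.1597, 0.1806, 0.1250, 0.1806, 0.1667, 0.1875], E[r] = 0.2500, γ^t·E[r] = 0.175000, running G = 0.175000
t=2: π = [0.1476, 0.1869, 0.1418, 0.1725, 0.1667, 0.1846], E[r] = 0.3409, γ^t·E[r] = 0.167020, running G = 0.342020
t=3: π = [0.1480, 0.1858, 0.1409, 0.1759, 0.1667, 0.1827], E[r] = 0.3351, γ^t·E[r] = 0.114945, running G = 0.456965
t=4: π = [0.1485, 0.1856, 0.1410, 0.1755, 0.1667, 0.1827], E[r] = 0.3343, γ^t·E[r] = 0.080276, running G = 0.537241
t=5: π = [0.1485, 0.1856, 0.1410, 0.1755, 0.1667, 0.1828], E[r] = 0.3341, γ^t·E[r] = 0.056159, running G = 0.593400
t=6: π = [0.1485, 0.1856, 0.1410, 0.1755, 0.1667, 0.1828], E[r] = 0.3342, γ^t·E[r] = 0.039314, running G = 0.632714
t=7: π = [0.1485, 0.1856, 0.1410, 0.1755, 0.1667, 0.1828], E[r] = 0.3342, γ^t·E[r] = 0.027520, running G = 0.660234
t=8: π = [0.1485, 0.1856, 0.1410, 0.1755, 0.1667, 0.1828], E[r] = 0.3342, γ^t·E[r] = 0.019264, running G = 0.679497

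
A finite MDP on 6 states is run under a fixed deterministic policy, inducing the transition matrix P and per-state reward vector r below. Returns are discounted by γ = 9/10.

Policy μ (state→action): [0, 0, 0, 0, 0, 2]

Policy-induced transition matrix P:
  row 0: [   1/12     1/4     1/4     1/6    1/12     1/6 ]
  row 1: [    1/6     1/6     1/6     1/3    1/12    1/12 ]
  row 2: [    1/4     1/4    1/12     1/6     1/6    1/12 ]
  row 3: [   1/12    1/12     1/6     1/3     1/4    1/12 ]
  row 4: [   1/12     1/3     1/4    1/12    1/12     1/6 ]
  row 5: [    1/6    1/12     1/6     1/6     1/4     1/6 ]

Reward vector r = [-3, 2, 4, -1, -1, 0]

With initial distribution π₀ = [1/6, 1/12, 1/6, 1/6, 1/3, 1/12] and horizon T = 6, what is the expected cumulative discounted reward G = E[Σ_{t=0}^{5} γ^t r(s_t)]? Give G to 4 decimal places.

G = 1.1129

t=0: π = [0.1667, 0.0833, 0.1667, 0.1667, 0.3333, 0.0833], E[r] = -0.1667, γ^t·E[r] = -0.166667, running G = -0.166667
t=1: π = [0.1250, 0.2292, 0.1944, 0.1806, 0.1389, 0.1319], E[r] = 0.5417, γ^t·E[r] = 0.487500, running G = 0.320833
t=2: π = [0.1458, 0.1904, 0.1725, 0.2234, 0.1516, 0.1163], E[r] = 0.2581, γ^t·E[r] = 0.209063, running G = 0.529896
t=3: π = [0.1376, 0.1902, 0.1771, 0.2230, 0.1543, 0.1178], E[r] = 0.2984, γ^t·E[r] = 0.217547, running G = 0.747443
t=4: π = [0.1385, 0.1902, 0.1762, 0.2227, 0.1549, 0.1175], E[r] = 0.2923, γ^t·E[r] = 0.191774, running G = 0.939217
t=5: π = [0.1383, 0.1904, 0.1764, 0.2226, 0.1547, 0.1176], E[r] = 0.2941, γ^t·E[r] = 0.173679, running G = 1.112895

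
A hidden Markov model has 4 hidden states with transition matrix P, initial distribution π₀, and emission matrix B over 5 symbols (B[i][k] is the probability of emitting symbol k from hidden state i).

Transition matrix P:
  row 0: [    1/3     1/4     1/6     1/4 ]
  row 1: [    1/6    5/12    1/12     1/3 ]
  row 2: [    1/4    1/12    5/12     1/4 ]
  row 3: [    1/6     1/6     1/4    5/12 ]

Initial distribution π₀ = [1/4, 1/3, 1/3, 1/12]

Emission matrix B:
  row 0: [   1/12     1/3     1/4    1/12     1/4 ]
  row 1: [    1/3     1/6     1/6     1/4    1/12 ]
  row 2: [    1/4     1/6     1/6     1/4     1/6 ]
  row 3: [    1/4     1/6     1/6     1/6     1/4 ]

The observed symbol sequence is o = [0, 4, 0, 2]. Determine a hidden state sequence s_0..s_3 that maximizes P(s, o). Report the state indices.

t=0: δ = [2.083e-02, 1.111e-01, 8.333e-02, 2.083e-02]  (obs o_0=0)
t=1: δ = [5.208e-03, 3.858e-03, 5.787e-03, 9.259e-03]  ψ = [2, 1, 2, 1]  (obs o_1=4)
t=2: δ = [1.447e-04, 5.358e-04, 6.028e-04, 9.645e-04]  ψ = [0, 1, 2, 3]  (obs o_2=0)
t=3: δ = [4.019e-05, 3.721e-05, 4.186e-05, 6.698e-05]  ψ = [3, 1, 2, 3]  (obs o_3=2)
backtrack: best end state = 3; path = [1, 3, 3, 3]

path = [1, 3, 3, 3]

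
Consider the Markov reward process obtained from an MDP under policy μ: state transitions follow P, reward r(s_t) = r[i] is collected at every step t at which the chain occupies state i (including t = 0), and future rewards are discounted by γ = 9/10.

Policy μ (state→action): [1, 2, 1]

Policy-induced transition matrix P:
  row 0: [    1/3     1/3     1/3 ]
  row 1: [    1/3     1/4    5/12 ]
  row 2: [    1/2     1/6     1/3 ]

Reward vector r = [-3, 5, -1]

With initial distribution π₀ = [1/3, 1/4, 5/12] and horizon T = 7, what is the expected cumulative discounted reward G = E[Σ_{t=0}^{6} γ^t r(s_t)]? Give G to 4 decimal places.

t=0: π = [0.3333, 0.2500, 0.4167], E[r] = -0.1667, γ^t·E[r] = -0.166667, running G = -0.166667
t=1: π = [0.4028, 0.2431, 0.3542], E[r] = -0.3472, γ^t·E[r] = -0.312500, running G = -0.479167
t=2: π = [0.3924, 0.2541, 0.3536], E[r] = -0.2604, γ^t·E[r] = -0.210938, running G = -0.690104
t=3: π = [0.3923, 0.2532, 0.3545], E[r] = -0.2651, γ^t·E[r] = -0.193289, running G = -0.883393
t=4: π = [0.3924, 0.2531, 0.3544], E[r] = -0.2660, γ^t·E[r] = -0.174493, running G = -1.057886
t=5: π = [0.3924, 0.2532, 0.3544], E[r] = -0.2658, γ^t·E[r] = -0.156965, running G = -1.214851
t=6: π = [0.3924, 0.2532, 0.3544], E[r] = -0.2658, γ^t·E[r] = -0.141268, running G = -1.356119

G = -1.3561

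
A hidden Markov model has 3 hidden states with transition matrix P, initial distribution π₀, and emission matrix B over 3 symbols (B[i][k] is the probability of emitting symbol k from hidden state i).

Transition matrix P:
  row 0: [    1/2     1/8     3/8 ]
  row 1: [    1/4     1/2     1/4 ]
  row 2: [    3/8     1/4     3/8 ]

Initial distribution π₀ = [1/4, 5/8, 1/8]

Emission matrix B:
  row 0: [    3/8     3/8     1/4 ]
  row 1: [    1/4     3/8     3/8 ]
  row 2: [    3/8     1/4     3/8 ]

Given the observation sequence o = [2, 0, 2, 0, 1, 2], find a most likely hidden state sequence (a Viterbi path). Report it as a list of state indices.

path = [1, 1, 1, 1, 1, 1]

t=0: δ = [6.250e-02, 2.344e-01, 4.688e-02]  (obs o_0=2)
t=1: δ = [2.197e-02, 2.930e-02, 2.197e-02]  ψ = [1, 1, 1]  (obs o_1=0)
t=2: δ = [2.747e-03, 5.493e-03, 3.090e-03]  ψ = [0, 1, 0]  (obs o_2=2)
t=3: δ = [5.150e-04, 6.866e-04, 5.150e-04]  ψ = [0, 1, 1]  (obs o_3=0)
t=4: δ = [9.656e-05, 1.287e-04, 4.828e-05]  ψ = [0, 1, 0]  (obs o_4=1)
t=5: δ = [1.207e-05, 2.414e-05, 1.358e-05]  ψ = [0, 1, 0]  (obs o_5=2)
backtrack: best end state = 1; path = [1, 1, 1, 1, 1, 1]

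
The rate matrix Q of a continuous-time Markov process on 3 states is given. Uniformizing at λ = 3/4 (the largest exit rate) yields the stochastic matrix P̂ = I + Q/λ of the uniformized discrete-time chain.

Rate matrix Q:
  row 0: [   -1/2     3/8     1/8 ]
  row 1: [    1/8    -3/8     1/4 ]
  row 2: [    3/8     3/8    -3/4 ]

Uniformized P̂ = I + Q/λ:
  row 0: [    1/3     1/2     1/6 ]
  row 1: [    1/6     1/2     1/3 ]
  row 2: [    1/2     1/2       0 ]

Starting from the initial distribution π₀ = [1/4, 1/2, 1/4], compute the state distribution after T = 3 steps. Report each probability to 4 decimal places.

π = [0.2859, 0.5000, 0.2141]

t=0: π = [0.2500, 0.5000, 0.2500]
t=1: π = [0.2917, 0.5000, 0.2083]
t=2: π = [0.2847, 0.5000, 0.2153]
t=3: π = [0.2859, 0.5000, 0.2141]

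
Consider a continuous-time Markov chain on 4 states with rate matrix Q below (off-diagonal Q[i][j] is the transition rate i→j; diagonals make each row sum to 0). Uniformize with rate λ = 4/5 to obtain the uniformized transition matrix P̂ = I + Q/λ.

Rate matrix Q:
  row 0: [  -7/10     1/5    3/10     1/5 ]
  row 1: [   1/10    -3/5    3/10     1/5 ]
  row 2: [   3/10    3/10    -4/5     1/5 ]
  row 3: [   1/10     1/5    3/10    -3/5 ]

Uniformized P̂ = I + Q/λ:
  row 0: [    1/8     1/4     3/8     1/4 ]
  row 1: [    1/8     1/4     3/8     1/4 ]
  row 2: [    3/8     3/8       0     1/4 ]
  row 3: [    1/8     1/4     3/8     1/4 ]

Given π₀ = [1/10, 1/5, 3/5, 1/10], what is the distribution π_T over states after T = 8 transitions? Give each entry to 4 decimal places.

t=0: π = [0.1000, 0.2000, 0.6000, 0.1000]
t=1: π = [0.2750, 0.3250, 0.1500, 0.2500]
t=2: π = [0.1625, 0.2688, 0.3188, 0.2500]
t=3: π = [0.2047, 0.2898, 0.2555, 0.2500]
t=4: π = [0.1889, 0.2819, 0.2792, 0.2500]
t=5: π = [0.1948, 0.2849, 0.2703, 0.2500]
t=6: π = [0.1926, 0.2838, 0.2736, 0.2500]
t=7: π = [0.1934, 0.2842, 0.2724, 0.2500]
t=8: π = [0.1931, 0.2840, 0.2729, 0.2500]

π = [0.1931, 0.2840, 0.2729, 0.2500]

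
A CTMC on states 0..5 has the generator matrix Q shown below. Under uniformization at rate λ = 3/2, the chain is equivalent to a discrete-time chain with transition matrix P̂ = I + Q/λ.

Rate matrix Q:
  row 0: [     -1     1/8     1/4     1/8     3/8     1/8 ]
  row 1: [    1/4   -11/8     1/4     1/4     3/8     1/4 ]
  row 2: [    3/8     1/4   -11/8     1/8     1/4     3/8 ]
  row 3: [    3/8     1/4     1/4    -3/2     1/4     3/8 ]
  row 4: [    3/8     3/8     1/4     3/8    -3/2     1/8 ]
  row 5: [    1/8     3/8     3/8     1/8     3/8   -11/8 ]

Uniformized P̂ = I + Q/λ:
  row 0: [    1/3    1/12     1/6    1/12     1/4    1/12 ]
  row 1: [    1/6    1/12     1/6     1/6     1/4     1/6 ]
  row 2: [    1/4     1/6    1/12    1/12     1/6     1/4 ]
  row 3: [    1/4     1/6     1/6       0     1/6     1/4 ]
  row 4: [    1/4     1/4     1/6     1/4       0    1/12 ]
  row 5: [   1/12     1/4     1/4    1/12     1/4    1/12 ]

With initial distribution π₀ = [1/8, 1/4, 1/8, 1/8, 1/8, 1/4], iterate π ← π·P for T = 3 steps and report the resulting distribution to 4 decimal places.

t=0: π = [0.1250, 0.2500, 0.1250, 0.1250, 0.1250, 0.2500]
t=1: π = [0.1979, 0.1667, 0.1771, 0.1146, 0.1979, 0.1458]
t=2: π = [0.2283, 0.1649, 0.1641, 0.1207, 0.1762, 0.1458]
t=3: π = [0.2310, 0.1607, 0.1651, 0.1164, 0.1822, 0.1445]

π = [0.2310, 0.1607, 0.1651, 0.1164, 0.1822, 0.1445]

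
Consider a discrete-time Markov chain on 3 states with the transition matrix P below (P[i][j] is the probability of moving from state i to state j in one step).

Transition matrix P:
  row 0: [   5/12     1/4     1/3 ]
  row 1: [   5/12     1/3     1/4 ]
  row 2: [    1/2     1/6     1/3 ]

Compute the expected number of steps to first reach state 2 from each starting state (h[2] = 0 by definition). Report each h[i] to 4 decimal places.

First-step conditioning: h[2] = 0; for i ≠ 2, h[i] = 1 + Σ_k P[i][k]·h[k].
  h[0] = 1 + 5/12·h[0] + 1/4·h[1]
  h[1] = 1 + 5/12·h[0] + 1/3·h[1]
Solving the 2×2 linear system over states ≠ 2 gives exactly h = [132/41, 144/41, 0] (h[2] = 0 is the target).

h = [3.2195, 3.5122, 0.0000]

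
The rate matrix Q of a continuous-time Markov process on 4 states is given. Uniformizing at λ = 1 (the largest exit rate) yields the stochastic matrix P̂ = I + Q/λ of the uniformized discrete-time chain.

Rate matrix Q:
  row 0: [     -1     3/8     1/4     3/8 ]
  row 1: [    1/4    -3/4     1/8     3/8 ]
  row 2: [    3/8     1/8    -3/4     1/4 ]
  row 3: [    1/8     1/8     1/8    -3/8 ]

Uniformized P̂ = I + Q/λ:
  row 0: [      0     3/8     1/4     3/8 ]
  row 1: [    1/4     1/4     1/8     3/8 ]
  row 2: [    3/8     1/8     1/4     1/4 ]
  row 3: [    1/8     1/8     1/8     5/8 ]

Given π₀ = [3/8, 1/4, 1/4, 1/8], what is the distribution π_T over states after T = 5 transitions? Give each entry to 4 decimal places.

π = [0.1695, 0.1917, 0.1673, 0.4715]

t=0: π = [0.3750, 0.2500, 0.2500, 0.1250]
t=1: π = [0.1719, 0.2500, 0.2031, 0.3750]
t=2: π = [0.1855, 0.1992, 0.1719, 0.4434]
t=3: π = [0.1697, 0.1963, 0.1697, 0.4644]
t=4: π = [0.1707, 0.1920, 0.1674, 0.4699]
t=5: π = [0.1695, 0.1917, 0.1673, 0.4715]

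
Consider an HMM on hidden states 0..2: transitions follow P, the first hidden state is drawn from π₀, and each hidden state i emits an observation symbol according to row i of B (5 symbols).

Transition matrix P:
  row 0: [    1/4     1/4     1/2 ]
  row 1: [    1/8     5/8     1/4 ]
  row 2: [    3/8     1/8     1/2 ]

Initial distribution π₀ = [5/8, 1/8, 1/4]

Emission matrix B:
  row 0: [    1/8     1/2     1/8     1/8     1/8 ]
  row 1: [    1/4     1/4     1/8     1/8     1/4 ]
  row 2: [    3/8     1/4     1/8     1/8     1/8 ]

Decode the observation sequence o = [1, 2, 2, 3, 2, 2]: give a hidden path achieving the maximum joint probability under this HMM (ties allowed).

path = [0, 1, 1, 1, 1, 1]

t=0: δ = [3.125e-01, 3.125e-02, 6.250e-02]  (obs o_0=1)
t=1: δ = [9.766e-03, 9.766e-03, 1.953e-02]  ψ = [0, 0, 0]  (obs o_1=2)
t=2: δ = [9.155e-04, 7.629e-04, 1.221e-03]  ψ = [2, 1, 2]  (obs o_2=2)
t=3: δ = [5.722e-05, 5.960e-05, 7.629e-05]  ψ = [2, 1, 2]  (obs o_3=3)
t=4: δ = [3.576e-06, 4.657e-06, 4.768e-06]  ψ = [2, 1, 2]  (obs o_4=2)
t=5: δ = [2.235e-07, 3.638e-07, 2.980e-07]  ψ = [2, 1, 2]  (obs o_5=2)
backtrack: best end state = 1; path = [0, 1, 1, 1, 1, 1]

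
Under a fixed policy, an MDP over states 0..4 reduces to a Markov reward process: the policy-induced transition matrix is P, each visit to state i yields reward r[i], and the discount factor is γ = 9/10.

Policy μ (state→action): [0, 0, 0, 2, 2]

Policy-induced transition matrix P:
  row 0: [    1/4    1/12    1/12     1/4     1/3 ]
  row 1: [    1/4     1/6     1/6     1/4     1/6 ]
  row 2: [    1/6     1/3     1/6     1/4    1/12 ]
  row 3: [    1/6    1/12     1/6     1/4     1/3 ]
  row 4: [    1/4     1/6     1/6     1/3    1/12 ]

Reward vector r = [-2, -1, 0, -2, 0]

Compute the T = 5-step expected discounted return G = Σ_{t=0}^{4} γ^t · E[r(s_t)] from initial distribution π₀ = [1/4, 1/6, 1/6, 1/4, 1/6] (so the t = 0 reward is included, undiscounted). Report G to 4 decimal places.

t=0: π = [0.2500, 0.1667, 0.1667, 0.2500, 0.1667], E[r] = -1.1667, γ^t·E[r] = -1.166667, running G = -1.166667
t=1: π = [0.2153, 0.1528, 0.1458, 0.2639, 0.2222], E[r] = -1.1111, γ^t·E[r] = -1.000000, running G = -2.166667
t=2: π = [0.2159, 0.1510, 0.1487, 0.2685, 0.2159], E[r] = -1.1198, γ^t·E[r] = -0.907031, running G = -3.073698
t=3: π = [0.2152, 0.1511, 0.1487, 0.2680, 0.2170], E[r] = -1.1175, γ^t·E[r] = -0.814676, running G = -3.888374
t=4: π = [0.2153, 0.1512, 0.1487, 0.2681, 0.2167], E[r] = -1.1179, γ^t·E[r] = -0.733456, running G = -4.621830

G = -4.6218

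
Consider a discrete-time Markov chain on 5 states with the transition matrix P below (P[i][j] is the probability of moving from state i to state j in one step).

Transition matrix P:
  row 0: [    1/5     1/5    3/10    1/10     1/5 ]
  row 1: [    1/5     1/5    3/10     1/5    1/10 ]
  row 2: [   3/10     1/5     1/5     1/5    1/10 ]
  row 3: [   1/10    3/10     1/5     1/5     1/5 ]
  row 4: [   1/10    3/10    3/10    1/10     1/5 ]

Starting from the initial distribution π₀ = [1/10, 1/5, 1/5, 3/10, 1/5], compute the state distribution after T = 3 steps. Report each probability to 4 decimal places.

π = [0.1941, 0.2317, 0.2575, 0.1658, 0.1509]

t=0: π = [0.1000, 0.2000, 0.2000, 0.3000, 0.2000]
t=1: π = [0.1700, 0.2500, 0.2500, 0.1700, 0.1600]
t=2: π = [0.1920, 0.2330, 0.2580, 0.1670, 0.1500]
t=3: π = [0.1941, 0.2317, 0.2575, 0.1658, 0.1509]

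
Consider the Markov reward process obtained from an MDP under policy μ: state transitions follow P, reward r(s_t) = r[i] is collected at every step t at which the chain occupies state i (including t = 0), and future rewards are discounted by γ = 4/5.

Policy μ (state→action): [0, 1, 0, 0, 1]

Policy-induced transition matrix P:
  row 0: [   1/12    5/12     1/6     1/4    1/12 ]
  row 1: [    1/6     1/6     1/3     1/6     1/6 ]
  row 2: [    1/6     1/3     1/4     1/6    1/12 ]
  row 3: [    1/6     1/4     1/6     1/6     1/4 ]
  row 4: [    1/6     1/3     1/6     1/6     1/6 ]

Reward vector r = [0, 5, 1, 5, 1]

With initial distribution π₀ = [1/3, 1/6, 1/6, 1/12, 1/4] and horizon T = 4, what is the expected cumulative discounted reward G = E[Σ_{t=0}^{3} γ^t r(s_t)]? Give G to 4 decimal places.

t=0: π = [0.3333, 0.1667, 0.1667, 0.0833, 0.2500], E[r] = 1.6667, γ^t·E[r] = 1.666667, running G = 1.666667
t=1: π = [0.1389, 0.3264, 0.2083, 0.1944, 0.1319], E[r] = 2.9444, γ^t·E[r] = 2.355556, running G = 4.022222
t=2: π = [0.1551, 0.2743, 0.2384, 0.1782, 0.1539], E[r] = 2.6551, γ^t·E[r] = 1.699259, running G = 5.721481
t=3: π = [0.1537, 0.2857, 0.2323, 0.1796, 0.1487], E[r] = 2.7074, γ^t·E[r] = 1.386173, running G = 7.107654

G = 7.1077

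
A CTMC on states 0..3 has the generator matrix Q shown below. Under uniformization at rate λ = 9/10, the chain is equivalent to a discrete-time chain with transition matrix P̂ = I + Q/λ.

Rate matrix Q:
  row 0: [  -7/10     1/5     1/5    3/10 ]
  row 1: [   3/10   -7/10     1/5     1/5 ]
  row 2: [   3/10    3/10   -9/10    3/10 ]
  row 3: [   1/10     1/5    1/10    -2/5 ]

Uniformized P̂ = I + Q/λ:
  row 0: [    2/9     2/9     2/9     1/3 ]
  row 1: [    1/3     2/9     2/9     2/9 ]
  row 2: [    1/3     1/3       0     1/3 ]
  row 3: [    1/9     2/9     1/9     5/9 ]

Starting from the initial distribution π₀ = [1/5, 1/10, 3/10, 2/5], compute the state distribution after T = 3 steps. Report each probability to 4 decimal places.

t=0: π = [0.2000, 0.1000, 0.3000, 0.4000]
t=1: π = [0.2222, 0.2556, 0.1111, 0.4111]
t=2: π = [0.2173, 0.2346, 0.1519, 0.3963]
t=3: π = [0.2211, 0.2391, 0.1444, 0.3953]

π = [0.2211, 0.2391, 0.1444, 0.3953]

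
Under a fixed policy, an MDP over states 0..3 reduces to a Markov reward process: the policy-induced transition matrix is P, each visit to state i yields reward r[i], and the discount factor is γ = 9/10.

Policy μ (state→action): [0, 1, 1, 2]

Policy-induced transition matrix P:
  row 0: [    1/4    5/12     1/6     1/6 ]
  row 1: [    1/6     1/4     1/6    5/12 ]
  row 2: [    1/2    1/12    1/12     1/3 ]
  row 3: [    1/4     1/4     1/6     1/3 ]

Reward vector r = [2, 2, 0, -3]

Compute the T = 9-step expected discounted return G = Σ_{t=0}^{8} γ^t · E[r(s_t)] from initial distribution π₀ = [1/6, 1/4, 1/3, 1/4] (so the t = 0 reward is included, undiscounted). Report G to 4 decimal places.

G = 0.7787

t=0: π = [0.1667, 0.2500, 0.3333, 0.2500], E[r] = 0.0833, γ^t·E[r] = 0.083333, running G = 0.083333
t=1: π = [0.3125, 0.2222, 0.1389, 0.3264], E[r] = 0.0903, γ^t·E[r] = 0.081250, running G = 0.164583
t=2: π = [0.2662, 0.2789, 0.1551, 0.2998], E[r] = 0.1910, γ^t·E[r] = 0.154688, running G = 0.319271
t=3: π = [0.2655, 0.2685, 0.1537, 0.3122], E[r] = 0.1315, γ^t·E[r] = 0.095836, running G = 0.415107
t=4: π = [0.2661, 0.2686, 0.1539, 0.3115], E[r] = 0.1350, γ^t·E[r] = 0.088583, running G = 0.503690
t=5: π = [0.2661, 0.2687, 0.1538, 0.3114], E[r] = 0.1354, γ^t·E[r] = 0.079969, running G = 0.583659
t=6: π = [0.2661, 0.2687, 0.1538, 0.3114], E[r] = 0.1354, γ^t·E[r] = 0.071964, running G = 0.655624
t=7: π = [0.2661, 0.2687, 0.1538, 0.3114], E[r] = 0.1354, γ^t·E[r] = 0.064764, running G = 0.720388
t=8: π = [0.2661, 0.2687, 0.1538, 0.3114], E[r] = 0.1354, γ^t·E[r] = 0.058288, running G = 0.778675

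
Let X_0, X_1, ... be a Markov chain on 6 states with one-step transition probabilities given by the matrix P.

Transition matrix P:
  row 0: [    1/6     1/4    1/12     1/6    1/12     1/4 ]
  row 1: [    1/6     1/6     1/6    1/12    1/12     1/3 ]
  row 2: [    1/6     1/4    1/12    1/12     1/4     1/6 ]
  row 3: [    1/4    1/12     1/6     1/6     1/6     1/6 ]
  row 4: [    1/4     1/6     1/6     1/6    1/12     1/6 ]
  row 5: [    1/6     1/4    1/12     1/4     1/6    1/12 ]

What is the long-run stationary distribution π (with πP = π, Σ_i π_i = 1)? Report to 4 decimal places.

Balance equations π_j = Σ_i π_i·P[i][j]:
  π_0 = 1/6·π_0 + 1/6·π_1 + 1/6·π_2 + 1/4·π_3 + 1/4·π_4 + 1/6·π_5
  π_1 = 1/4·π_0 + 1/6·π_1 + 1/4·π_2 + 1/12·π_3 + 1/6·π_4 + 1/4·π_5
  π_2 = 1/12·π_0 + 1/6·π_1 + 1/12·π_2 + 1/6·π_3 + 1/6·π_4 + 1/12·π_5
  π_3 = 1/6·π_0 + 1/12·π_1 + 1/12·π_2 + 1/6·π_3 + 1/6·π_4 + 1/4·π_5
  π_4 = 1/12·π_0 + 1/12·π_1 + 1/4·π_2 + 1/6·π_3 + 1/12·π_4 + 1/6·π_5
  normalize: π_0 + π_1 + π_2 + π_3 + π_4 + π_5 = 1
Solving the linear system gives exactly π = [59719/312921, 6829/34769, 38764/312921, 16328/104307, 13934/104307, 62191/312921].

π = [0.1908, 0.1964, 0.1239, 0.1565, 0.1336, 0.1987]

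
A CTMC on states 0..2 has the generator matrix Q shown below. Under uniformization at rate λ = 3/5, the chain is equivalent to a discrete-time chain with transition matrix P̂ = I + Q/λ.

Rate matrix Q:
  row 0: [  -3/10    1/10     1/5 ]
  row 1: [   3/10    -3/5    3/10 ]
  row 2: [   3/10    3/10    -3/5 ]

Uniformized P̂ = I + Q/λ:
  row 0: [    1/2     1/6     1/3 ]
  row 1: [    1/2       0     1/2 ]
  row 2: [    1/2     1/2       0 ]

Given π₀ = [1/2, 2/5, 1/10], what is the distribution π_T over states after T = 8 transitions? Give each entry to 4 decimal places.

π = [0.5000, 0.2229, 0.2771]

t=0: π = [0.5000, 0.4000, 0.1000]
t=1: π = [0.5000, 0.1333, 0.3667]
t=2: π = [0.5000, 0.2667, 0.2333]
t=3: π = [0.5000, 0.2000, 0.3000]
t=4: π = [0.5000, 0.2333, 0.2667]
t=5: π = [0.5000, 0.2167, 0.2833]
t=6: π = [0.5000, 0.2250, 0.2750]
t=7: π = [0.5000, 0.2208, 0.2792]
t=8: π = [0.5000, 0.2229, 0.2771]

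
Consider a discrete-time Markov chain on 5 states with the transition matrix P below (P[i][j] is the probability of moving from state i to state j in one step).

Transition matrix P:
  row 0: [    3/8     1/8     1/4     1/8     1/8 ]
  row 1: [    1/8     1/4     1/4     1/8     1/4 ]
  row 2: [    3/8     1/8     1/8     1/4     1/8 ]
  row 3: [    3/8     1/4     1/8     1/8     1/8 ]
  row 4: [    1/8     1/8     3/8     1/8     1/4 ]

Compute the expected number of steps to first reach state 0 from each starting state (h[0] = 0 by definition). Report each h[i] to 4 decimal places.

First-step conditioning: h[0] = 0; for i ≠ 0, h[i] = 1 + Σ_k P[i][k]·h[k].
  h[1] = 1 + 1/4·h[1] + 1/4·h[2] + 1/8·h[3] + 1/4·h[4]
  h[2] = 1 + 1/8·h[1] + 1/8·h[2] + 1/4·h[3] + 1/8·h[4]
  h[3] = 1 + 1/4·h[1] + 1/8·h[2] + 1/8·h[3] + 1/8·h[4]
  h[4] = 1 + 1/8·h[1] + 3/8·h[2] + 1/8·h[3] + 1/4·h[4]
Solving the 4×4 linear system over states ≠ 0 gives exactly h = [0, 4744/1045, 3592/1045, 744/209, 920/209] (h[0] = 0 is the target).

h = [0.0000, 4.5397, 3.4373, 3.5598, 4.4019]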